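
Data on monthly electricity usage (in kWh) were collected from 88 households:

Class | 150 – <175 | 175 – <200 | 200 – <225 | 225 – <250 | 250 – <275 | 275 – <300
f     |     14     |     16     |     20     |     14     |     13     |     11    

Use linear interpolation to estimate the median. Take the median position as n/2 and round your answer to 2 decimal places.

217.50

Cumulative frequencies: 14, 30, 50, 64, 77, 88
n = 88; position = n/2 = 44.
This falls in the class 200 – <225: L = 200, F = 30, f = 20, h = 25.
Median ≈ 200 + ((44 − 30) / 20) × 25 = 217.5000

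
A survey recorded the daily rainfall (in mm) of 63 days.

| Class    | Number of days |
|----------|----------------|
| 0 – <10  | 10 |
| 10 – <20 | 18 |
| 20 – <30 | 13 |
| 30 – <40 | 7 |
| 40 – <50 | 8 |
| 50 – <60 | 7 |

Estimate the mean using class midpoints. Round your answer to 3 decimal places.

25.952

Midpoints: 5, 15, 25, 35, 45, 55
Σfm = 10×5 + 18×15 + 13×25 + 7×35 + 8×45 + 7×55 = 1635
n = Σf = 63
Mean = 1635 / 63 = 25.9524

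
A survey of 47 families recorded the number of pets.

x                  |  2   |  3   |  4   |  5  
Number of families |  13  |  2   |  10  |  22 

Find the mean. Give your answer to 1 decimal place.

3.9

Values: 2, 3, 4, 5
Σfx = 13×2 + 2×3 + 10×4 + 22×5 = 182
n = Σf = 47
Mean = 182 / 47 = 3.8723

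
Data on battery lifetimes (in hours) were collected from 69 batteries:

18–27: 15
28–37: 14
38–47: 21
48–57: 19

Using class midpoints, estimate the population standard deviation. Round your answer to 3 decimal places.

Midpoints: 22.5, 32.5, 42.5, 52.5
n = 69, Σfm = 2682.5, mean = 38.8768
Σfm² = 112681.25
Σf(m − x̄)² = Σfm² − (Σfm)²/n = 112681.25 − 2682.5²/69 = 8394.2029
Population variance = 8394.2029 / 69 = 121.6551
Standard deviation = √121.6551 = 11.0297

11.030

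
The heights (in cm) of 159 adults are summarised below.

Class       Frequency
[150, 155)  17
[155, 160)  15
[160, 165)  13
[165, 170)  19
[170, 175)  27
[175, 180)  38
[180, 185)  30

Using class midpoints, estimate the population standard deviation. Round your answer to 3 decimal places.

Midpoints: 152.5, 157.5, 162.5, 167.5, 172.5, 177.5, 182.5
n = 159, Σfm = 27127.5, mean = 170.6132
Σfm² = 4643643.75
Σf(m − x̄)² = Σfm² − (Σfm)²/n = 4643643.75 − 27127.5²/159 = 15333.9623
Population variance = 15333.9623 / 159 = 96.4400
Standard deviation = √96.4400 = 9.8204

9.820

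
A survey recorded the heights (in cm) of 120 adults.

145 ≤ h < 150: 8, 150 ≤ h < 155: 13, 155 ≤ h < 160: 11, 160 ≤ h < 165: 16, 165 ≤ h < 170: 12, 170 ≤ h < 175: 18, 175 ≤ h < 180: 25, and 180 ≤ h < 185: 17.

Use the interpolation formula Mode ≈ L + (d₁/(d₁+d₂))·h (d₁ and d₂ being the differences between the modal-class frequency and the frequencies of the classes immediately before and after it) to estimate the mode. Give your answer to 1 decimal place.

Modal class: 175 ≤ h < 180 (highest frequency 25).
d₁ = 25 − 18 = 7, d₂ = 25 − 17 = 8
Mode ≈ 175 + (7/(7+8)) × 5 = 175 + 2.3333 = 177.3333

177.3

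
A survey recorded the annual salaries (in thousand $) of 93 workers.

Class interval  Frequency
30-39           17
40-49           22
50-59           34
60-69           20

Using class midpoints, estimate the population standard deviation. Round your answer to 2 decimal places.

10.16

Midpoints: 34.5, 44.5, 54.5, 64.5
n = 93, Σfm = 4708.5, mean = 50.6290
Σfm² = 247993.25
Σf(m − x̄)² = Σfm² − (Σfm)²/n = 247993.25 − 4708.5²/93 = 9606.4516
Population variance = 9606.4516 / 93 = 103.2952
Standard deviation = √103.2952 = 10.1634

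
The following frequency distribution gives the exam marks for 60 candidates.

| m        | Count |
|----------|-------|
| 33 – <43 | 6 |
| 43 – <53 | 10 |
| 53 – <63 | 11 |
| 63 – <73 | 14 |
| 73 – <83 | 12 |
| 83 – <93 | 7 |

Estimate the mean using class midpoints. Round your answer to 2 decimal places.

Midpoints: 38, 48, 58, 68, 78, 88
Σfm = 6×38 + 10×48 + 11×58 + 14×68 + 12×78 + 7×88 = 3850
n = Σf = 60
Mean = 3850 / 60 = 64.1667

64.17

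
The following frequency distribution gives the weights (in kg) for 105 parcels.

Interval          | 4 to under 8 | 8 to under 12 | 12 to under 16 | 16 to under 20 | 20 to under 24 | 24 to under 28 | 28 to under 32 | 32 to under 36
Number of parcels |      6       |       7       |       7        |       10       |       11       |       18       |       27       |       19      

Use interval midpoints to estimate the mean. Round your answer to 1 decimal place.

Midpoints: 6, 10, 14, 18, 22, 26, 30, 34
Σfm = 6×6 + 7×10 + 7×14 + 10×18 + 11×22 + 18×26 + 27×30 + 19×34 = 2550
n = Σf = 105
Mean = 2550 / 105 = 24.2857

24.3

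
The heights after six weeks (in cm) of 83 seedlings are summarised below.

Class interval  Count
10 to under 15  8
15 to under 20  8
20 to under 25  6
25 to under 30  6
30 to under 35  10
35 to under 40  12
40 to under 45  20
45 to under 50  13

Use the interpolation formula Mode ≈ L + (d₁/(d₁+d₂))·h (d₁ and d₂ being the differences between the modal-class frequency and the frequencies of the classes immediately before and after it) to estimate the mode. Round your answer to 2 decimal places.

Modal class: 40 to under 45 (highest frequency 20).
d₁ = 20 − 12 = 8, d₂ = 20 − 13 = 7
Mode ≈ 40 + (8/(8+7)) × 5 = 40 + 2.6667 = 42.6667

42.67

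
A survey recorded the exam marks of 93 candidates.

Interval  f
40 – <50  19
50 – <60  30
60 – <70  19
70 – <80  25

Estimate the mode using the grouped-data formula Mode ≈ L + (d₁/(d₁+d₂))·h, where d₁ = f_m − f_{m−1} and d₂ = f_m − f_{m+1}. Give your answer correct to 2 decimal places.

Modal class: 50 – <60 (highest frequency 30).
d₁ = 30 − 19 = 11, d₂ = 30 − 19 = 11
Mode ≈ 50 + (11/(11+11)) × 10 = 50 + 5.0000 = 55.0000

55.00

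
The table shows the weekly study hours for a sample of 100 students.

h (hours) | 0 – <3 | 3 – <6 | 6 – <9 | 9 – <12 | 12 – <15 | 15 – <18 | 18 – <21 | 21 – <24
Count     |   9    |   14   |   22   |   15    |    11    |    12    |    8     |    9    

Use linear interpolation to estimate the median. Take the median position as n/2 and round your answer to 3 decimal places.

Cumulative frequencies: 9, 23, 45, 60, 71, 83, 91, 100
n = 100; position = n/2 = 50.
This falls in the class 9 – <12: L = 9, F = 45, f = 15, h = 3.
Median ≈ 9 + ((50 − 45) / 15) × 3 = 10.0000

10.000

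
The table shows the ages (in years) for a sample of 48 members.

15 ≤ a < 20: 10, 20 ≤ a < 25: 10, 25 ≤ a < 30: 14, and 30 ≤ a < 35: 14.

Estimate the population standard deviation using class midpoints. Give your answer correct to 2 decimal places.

Midpoints: 17.5, 22.5, 27.5, 32.5
n = 48, Σfm = 1240, mean = 25.8333
Σfm² = 33500
Σf(m − x̄)² = Σfm² − (Σfm)²/n = 33500 − 1240²/48 = 1466.6667
Population variance = 1466.6667 / 48 = 30.5556
Standard deviation = √30.5556 = 5.5277

5.53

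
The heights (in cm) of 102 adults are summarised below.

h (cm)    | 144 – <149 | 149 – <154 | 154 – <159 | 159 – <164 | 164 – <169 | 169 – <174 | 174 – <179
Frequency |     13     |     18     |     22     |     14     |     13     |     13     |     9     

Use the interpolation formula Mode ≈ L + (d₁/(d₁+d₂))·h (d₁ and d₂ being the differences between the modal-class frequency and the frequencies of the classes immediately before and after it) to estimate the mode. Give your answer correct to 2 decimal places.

155.67

Modal class: 154 – <159 (highest frequency 22).
d₁ = 22 − 18 = 4, d₂ = 22 − 14 = 8
Mode ≈ 154 + (4/(4+8)) × 5 = 154 + 1.6667 = 155.6667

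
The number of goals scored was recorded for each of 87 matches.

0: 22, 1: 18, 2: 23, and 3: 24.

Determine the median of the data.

Cumulative frequencies: 22, 40, 63, 87
n = 87, so the median is the value in position (n+1)/2 = 44.
Position 44 falls at value 2.

2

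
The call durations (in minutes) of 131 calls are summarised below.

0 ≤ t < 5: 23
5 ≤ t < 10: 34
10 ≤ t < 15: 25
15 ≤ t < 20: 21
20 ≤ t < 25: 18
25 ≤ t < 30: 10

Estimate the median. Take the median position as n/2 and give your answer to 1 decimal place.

11.7

Cumulative frequencies: 23, 57, 82, 103, 121, 131
n = 131; position = n/2 = 65.5.
This falls in the class 10 ≤ t < 15: L = 10, F = 57, f = 25, h = 5.
Median ≈ 10 + ((65.5 − 57) / 25) × 5 = 11.7000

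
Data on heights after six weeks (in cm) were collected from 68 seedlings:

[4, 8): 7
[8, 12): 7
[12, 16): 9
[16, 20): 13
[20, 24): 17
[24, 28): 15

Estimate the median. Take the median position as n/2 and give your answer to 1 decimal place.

19.4

Cumulative frequencies: 7, 14, 23, 36, 53, 68
n = 68; position = n/2 = 34.
This falls in the class [16, 20): L = 16, F = 23, f = 13, h = 4.
Median ≈ 16 + ((34 − 23) / 13) × 4 = 19.3846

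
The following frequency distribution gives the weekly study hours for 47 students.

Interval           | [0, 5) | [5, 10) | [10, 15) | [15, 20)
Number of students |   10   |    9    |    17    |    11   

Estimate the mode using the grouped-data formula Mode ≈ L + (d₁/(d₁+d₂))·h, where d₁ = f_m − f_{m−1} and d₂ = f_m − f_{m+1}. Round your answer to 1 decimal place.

12.9

Modal class: [10, 15) (highest frequency 17).
d₁ = 17 − 9 = 8, d₂ = 17 − 11 = 6
Mode ≈ 10 + (8/(8+6)) × 5 = 10 + 2.8571 = 12.8571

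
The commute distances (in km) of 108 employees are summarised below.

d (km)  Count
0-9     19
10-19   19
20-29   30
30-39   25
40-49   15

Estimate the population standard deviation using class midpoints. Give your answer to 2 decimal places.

12.91

Midpoints: 4.5, 14.5, 24.5, 34.5, 44.5
n = 108, Σfm = 2626, mean = 24.3148
Σfm² = 81847
Σf(m − x̄)² = Σfm² − (Σfm)²/n = 81847 − 2626²/108 = 17996.2963
Population variance = 17996.2963 / 108 = 166.6324
Standard deviation = √166.6324 = 12.9086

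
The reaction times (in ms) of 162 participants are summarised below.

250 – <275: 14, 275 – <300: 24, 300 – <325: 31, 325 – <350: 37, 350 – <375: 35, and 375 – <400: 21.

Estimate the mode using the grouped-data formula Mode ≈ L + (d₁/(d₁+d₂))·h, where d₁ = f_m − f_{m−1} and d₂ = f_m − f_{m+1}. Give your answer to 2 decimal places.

Modal class: 325 – <350 (highest frequency 37).
d₁ = 37 − 31 = 6, d₂ = 37 − 35 = 2
Mode ≈ 325 + (6/(6+2)) × 25 = 325 + 18.7500 = 343.7500

343.75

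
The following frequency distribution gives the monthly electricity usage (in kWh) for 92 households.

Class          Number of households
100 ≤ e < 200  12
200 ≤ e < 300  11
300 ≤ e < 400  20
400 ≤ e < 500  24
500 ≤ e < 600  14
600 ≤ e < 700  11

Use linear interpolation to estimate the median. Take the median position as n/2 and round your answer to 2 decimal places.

Cumulative frequencies: 12, 23, 43, 67, 81, 92
n = 92; position = n/2 = 46.
This falls in the class 400 ≤ e < 500: L = 400, F = 43, f = 24, h = 100.
Median ≈ 400 + ((46 − 43) / 24) × 100 = 412.5000

412.50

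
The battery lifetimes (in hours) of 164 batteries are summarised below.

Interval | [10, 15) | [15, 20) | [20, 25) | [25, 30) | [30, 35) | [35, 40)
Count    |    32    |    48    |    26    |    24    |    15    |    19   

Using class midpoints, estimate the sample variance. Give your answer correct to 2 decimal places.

66.10

Midpoints: 12.5, 17.5, 22.5, 27.5, 32.5, 37.5
n = 164, Σfm = 3685, mean = 22.4695
Σfm² = 93575
Σf(m − x̄)² = Σfm² − (Σfm)²/n = 93575 − 3685²/164 = 10774.8476
Sample variance = 10774.8476 / 163 = 66.1034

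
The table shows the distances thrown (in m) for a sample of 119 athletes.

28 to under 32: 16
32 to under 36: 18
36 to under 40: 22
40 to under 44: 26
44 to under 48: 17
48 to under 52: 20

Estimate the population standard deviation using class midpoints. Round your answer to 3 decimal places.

6.506

Midpoints: 30, 34, 38, 42, 46, 50
n = 119, Σfm = 4802, mean = 40.3529
Σfm² = 198812
Σf(m − x̄)² = Σfm² − (Σfm)²/n = 198812 − 4802²/119 = 5037.1765
Population variance = 5037.1765 / 119 = 42.3292
Standard deviation = √42.3292 = 6.5061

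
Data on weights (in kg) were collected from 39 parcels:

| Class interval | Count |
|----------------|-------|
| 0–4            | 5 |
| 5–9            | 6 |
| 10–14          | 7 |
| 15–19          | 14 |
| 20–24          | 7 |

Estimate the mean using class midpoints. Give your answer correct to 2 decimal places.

Midpoints: 2, 7, 12, 17, 22
Σfm = 5×2 + 6×7 + 7×12 + 14×17 + 7×22 = 528
n = Σf = 39
Mean = 528 / 39 = 13.5385

13.54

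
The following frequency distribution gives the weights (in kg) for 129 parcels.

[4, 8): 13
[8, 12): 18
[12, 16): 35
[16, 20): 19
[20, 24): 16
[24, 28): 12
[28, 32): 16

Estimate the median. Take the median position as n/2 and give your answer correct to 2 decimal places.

15.83

Cumulative frequencies: 13, 31, 66, 85, 101, 113, 129
n = 129; position = n/2 = 64.5.
This falls in the class [12, 16): L = 12, F = 31, f = 35, h = 4.
Median ≈ 12 + ((64.5 − 31) / 35) × 4 = 15.8286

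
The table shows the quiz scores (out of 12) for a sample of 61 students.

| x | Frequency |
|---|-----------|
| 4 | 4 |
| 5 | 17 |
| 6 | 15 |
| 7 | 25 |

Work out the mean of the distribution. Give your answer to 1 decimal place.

6.0

Values: 4, 5, 6, 7
Σfx = 4×4 + 17×5 + 15×6 + 25×7 = 366
n = Σf = 61
Mean = 366 / 61 = 6.0000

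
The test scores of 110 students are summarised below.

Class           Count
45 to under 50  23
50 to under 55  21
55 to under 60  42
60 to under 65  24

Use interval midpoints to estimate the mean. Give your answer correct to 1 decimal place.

55.5

Midpoints: 47.5, 52.5, 57.5, 62.5
Σfm = 23×47.5 + 21×52.5 + 42×57.5 + 24×62.5 = 6110
n = Σf = 110
Mean = 6110 / 110 = 55.5455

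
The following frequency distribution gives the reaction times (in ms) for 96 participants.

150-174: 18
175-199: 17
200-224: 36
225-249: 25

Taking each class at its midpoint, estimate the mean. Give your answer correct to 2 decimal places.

204.71

Midpoints: 162, 187, 212, 237
Σfm = 18×162 + 17×187 + 36×212 + 25×237 = 19652
n = Σf = 96
Mean = 19652 / 96 = 204.7083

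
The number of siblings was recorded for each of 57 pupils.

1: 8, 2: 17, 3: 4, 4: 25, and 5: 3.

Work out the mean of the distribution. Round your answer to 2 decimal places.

Values: 1, 2, 3, 4, 5
Σfx = 8×1 + 17×2 + 4×3 + 25×4 + 3×5 = 169
n = Σf = 57
Mean = 169 / 57 = 2.9649

2.96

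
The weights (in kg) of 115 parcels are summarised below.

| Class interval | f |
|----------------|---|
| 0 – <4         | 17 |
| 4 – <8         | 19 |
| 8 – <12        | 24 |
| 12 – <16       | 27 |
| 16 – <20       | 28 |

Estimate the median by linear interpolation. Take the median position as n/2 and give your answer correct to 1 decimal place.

Cumulative frequencies: 17, 36, 60, 87, 115
n = 115; position = n/2 = 57.5.
This falls in the class 8 – <12: L = 8, F = 36, f = 24, h = 4.
Median ≈ 8 + ((57.5 − 36) / 24) × 4 = 11.5833

11.6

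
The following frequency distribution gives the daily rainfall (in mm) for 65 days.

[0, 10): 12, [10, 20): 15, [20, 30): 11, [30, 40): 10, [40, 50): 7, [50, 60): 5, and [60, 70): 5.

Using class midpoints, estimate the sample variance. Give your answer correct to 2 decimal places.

343.51

Midpoints: 5, 15, 25, 35, 45, 55, 65
n = 65, Σfm = 1825, mean = 28.0769
Σfm² = 73225
Σf(m − x̄)² = Σfm² − (Σfm)²/n = 73225 − 1825²/65 = 21984.6154
Sample variance = 21984.6154 / 64 = 343.5096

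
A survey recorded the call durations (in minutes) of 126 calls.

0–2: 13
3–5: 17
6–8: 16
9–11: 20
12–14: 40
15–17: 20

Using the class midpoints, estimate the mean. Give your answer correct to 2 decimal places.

Midpoints: 1, 4, 7, 10, 13, 16
Σfm = 13×1 + 17×4 + 16×7 + 20×10 + 40×13 + 20×16 = 1233
n = Σf = 126
Mean = 1233 / 126 = 9.7857

9.79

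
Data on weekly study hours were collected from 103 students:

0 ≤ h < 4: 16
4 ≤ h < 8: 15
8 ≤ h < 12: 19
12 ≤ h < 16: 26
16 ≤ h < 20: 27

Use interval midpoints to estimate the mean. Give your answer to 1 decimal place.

Midpoints: 2, 6, 10, 14, 18
Σfm = 16×2 + 15×6 + 19×10 + 26×14 + 27×18 = 1162
n = Σf = 103
Mean = 1162 / 103 = 11.2816

11.3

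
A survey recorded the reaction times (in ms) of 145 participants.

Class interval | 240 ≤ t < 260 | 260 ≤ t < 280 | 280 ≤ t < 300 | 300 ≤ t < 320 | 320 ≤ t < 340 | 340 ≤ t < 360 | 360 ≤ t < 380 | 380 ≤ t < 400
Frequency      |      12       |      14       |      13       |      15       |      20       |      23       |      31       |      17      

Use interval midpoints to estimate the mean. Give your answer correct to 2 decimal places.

Midpoints: 250, 270, 290, 310, 330, 350, 370, 390
Σfm = 12×250 + 14×270 + 13×290 + 15×310 + 20×330 + 23×350 + 31×370 + 17×390 = 47950
n = Σf = 145
Mean = 47950 / 145 = 330.6897

330.69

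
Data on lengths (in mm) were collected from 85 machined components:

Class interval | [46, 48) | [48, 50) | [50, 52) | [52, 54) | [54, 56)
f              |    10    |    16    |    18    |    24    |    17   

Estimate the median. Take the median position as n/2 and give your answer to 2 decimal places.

51.83

Cumulative frequencies: 10, 26, 44, 68, 85
n = 85; position = n/2 = 42.5.
This falls in the class [50, 52): L = 50, F = 26, f = 18, h = 2.
Median ≈ 50 + ((42.5 − 26) / 18) × 2 = 51.8333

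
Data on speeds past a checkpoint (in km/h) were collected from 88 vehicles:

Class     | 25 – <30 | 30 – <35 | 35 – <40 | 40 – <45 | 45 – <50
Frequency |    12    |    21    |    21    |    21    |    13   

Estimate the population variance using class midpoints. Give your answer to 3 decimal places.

40.328

Midpoints: 27.5, 32.5, 37.5, 42.5, 47.5
n = 88, Σfm = 3310, mean = 37.6136
Σfm² = 128050
Σf(m − x̄)² = Σfm² − (Σfm)²/n = 128050 − 3310²/88 = 3548.8636
Population variance = 3548.8636 / 88 = 40.3280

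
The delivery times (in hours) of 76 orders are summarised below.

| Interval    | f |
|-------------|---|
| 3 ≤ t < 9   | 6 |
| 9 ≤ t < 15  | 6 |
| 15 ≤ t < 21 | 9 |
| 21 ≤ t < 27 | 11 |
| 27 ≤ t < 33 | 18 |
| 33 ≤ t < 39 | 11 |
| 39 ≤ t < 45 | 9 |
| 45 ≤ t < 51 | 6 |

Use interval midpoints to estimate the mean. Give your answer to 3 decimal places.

28.105

Midpoints: 6, 12, 18, 24, 30, 36, 42, 48
Σfm = 6×6 + 6×12 + 9×18 + 11×24 + 18×30 + 11×36 + 9×42 + 6×48 = 2136
n = Σf = 76
Mean = 2136 / 76 = 28.1053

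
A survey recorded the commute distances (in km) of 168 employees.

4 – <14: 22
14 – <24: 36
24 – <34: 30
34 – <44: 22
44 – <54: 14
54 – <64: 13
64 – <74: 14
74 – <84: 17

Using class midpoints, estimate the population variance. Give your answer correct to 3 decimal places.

Midpoints: 9, 19, 29, 39, 49, 59, 69, 79
n = 168, Σfm = 6372, mean = 37.9286
Σfm² = 325088
Σf(m − x̄)² = Σfm² − (Σfm)²/n = 325088 − 6372²/168 = 83407.1429
Population variance = 83407.1429 / 168 = 496.4711

496.471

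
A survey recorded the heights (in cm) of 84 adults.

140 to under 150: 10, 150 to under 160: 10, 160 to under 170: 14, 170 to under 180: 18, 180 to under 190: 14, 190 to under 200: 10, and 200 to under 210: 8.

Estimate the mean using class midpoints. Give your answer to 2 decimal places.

174.29

Midpoints: 145, 155, 165, 175, 185, 195, 205
Σfm = 10×145 + 10×155 + 14×165 + 18×175 + 14×185 + 10×195 + 8×205 = 14640
n = Σf = 84
Mean = 14640 / 84 = 174.2857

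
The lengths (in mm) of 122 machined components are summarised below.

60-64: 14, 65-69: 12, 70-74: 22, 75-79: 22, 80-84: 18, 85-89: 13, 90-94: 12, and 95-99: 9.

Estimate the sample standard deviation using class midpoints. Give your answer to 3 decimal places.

Midpoints: 62, 67, 72, 77, 82, 87, 92, 97
n = 122, Σfm = 9534, mean = 78.1475
Σfm² = 757848
Σf(m − x̄)² = Σfm² − (Σfm)²/n = 757848 − 9534²/122 = 12789.3443
Sample variance = 12789.3443 / 121 = 105.6971
Standard deviation = √105.6971 = 10.2809

10.281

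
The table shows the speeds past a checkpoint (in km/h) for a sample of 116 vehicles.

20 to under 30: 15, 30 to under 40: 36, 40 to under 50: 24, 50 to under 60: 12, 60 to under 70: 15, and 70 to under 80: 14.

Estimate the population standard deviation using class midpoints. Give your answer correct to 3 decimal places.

15.844

Midpoints: 25, 35, 45, 55, 65, 75
n = 116, Σfm = 5400, mean = 46.5517
Σfm² = 280500
Σf(m − x̄)² = Σfm² − (Σfm)²/n = 280500 − 5400²/116 = 29120.6897
Population variance = 29120.6897 / 116 = 251.0404
Standard deviation = √251.0404 = 15.8443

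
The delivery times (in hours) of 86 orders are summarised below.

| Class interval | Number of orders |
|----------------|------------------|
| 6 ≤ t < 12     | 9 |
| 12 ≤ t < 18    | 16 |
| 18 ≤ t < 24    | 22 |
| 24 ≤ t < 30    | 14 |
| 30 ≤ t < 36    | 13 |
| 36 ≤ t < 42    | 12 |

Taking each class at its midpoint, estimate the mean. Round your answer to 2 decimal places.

Midpoints: 9, 15, 21, 27, 33, 39
Σfm = 9×9 + 16×15 + 22×21 + 14×27 + 13×33 + 12×39 = 2058
n = Σf = 86
Mean = 2058 / 86 = 23.9302

23.93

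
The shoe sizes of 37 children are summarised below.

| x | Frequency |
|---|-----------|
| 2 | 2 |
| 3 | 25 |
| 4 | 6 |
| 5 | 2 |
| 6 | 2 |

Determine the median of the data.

3

Cumulative frequencies: 2, 27, 33, 35, 37
n = 37, so the median is the value in position (n+1)/2 = 19.
Position 19 falls at value 3.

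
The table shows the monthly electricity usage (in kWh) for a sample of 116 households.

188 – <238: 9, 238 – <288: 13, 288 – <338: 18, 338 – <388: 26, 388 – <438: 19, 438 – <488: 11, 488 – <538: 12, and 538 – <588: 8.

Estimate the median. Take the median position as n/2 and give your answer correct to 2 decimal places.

Cumulative frequencies: 9, 22, 40, 66, 85, 96, 108, 116
n = 116; position = n/2 = 58.
This falls in the class 338 – <388: L = 338, F = 40, f = 26, h = 50.
Median ≈ 338 + ((58 − 40) / 26) × 50 = 372.6154

372.62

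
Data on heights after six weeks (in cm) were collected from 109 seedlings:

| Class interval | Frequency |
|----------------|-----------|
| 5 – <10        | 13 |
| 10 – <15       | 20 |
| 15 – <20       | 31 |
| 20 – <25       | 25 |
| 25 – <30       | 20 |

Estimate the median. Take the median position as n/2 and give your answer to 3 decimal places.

Cumulative frequencies: 13, 33, 64, 89, 109
n = 109; position = n/2 = 54.5.
This falls in the class 15 – <20: L = 15, F = 33, f = 31, h = 5.
Median ≈ 15 + ((54.5 − 33) / 31) × 5 = 18.4677

18.468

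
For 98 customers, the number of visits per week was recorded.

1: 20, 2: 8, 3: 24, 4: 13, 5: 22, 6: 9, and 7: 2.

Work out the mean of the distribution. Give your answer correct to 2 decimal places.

3.45

Values: 1, 2, 3, 4, 5, 6, 7
Σfx = 20×1 + 8×2 + 24×3 + 13×4 + 22×5 + 9×6 + 2×7 = 338
n = Σf = 98
Mean = 338 / 98 = 3.4490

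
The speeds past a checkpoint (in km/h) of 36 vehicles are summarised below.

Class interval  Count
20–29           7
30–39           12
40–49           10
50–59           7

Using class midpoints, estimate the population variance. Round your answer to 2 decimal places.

Midpoints: 24.5, 34.5, 44.5, 54.5
n = 36, Σfm = 1412, mean = 39.2222
Σfm² = 59079
Σf(m − x̄)² = Σfm² − (Σfm)²/n = 59079 − 1412²/36 = 3697.2222
Population variance = 3697.2222 / 36 = 102.7006

102.70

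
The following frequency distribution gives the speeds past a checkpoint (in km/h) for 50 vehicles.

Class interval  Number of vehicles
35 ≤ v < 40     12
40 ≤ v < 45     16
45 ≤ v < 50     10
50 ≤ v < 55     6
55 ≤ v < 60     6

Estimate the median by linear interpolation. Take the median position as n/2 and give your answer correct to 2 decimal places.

Cumulative frequencies: 12, 28, 38, 44, 50
n = 50; position = n/2 = 25.
This falls in the class 40 ≤ v < 45: L = 40, F = 12, f = 16, h = 5.
Median ≈ 40 + ((25 − 12) / 16) × 5 = 44.0625

44.06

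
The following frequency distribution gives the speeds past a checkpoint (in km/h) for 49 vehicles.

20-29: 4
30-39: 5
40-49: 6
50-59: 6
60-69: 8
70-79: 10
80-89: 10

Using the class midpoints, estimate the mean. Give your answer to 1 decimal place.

Midpoints: 24.5, 34.5, 44.5, 54.5, 64.5, 74.5, 84.5
Σfm = 4×24.5 + 5×34.5 + 6×44.5 + 6×54.5 + 8×64.5 + 10×74.5 + 10×84.5 = 2970.5
n = Σf = 49
Mean = 2970.5 / 49 = 60.6224

60.6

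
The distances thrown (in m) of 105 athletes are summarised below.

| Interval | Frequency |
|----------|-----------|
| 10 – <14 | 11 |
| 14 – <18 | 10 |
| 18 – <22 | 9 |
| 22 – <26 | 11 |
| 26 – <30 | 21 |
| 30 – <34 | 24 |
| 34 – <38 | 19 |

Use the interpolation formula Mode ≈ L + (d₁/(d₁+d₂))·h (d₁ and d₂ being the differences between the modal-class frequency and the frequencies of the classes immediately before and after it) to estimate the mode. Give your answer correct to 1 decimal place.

Modal class: 30 – <34 (highest frequency 24).
d₁ = 24 − 21 = 3, d₂ = 24 − 19 = 5
Mode ≈ 30 + (3/(3+5)) × 4 = 30 + 1.5000 = 31.5000

31.5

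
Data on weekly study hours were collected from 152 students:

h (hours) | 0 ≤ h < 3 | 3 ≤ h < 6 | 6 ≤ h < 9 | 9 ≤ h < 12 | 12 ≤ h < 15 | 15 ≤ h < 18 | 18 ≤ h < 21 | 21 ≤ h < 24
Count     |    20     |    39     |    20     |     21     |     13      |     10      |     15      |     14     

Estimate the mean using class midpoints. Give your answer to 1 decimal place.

10.0

Midpoints: 1.5, 4.5, 7.5, 10.5, 13.5, 16.5, 19.5, 22.5
Σfm = 20×1.5 + 39×4.5 + 20×7.5 + 21×10.5 + 13×13.5 + 10×16.5 + 15×19.5 + 14×22.5 = 1524
n = Σf = 152
Mean = 1524 / 152 = 10.0263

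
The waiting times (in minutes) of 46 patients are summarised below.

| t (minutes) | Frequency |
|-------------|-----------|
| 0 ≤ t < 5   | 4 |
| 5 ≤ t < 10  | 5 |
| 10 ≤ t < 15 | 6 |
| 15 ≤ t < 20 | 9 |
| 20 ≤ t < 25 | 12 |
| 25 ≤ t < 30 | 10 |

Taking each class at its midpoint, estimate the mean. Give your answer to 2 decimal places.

Midpoints: 2.5, 7.5, 12.5, 17.5, 22.5, 27.5
Σfm = 4×2.5 + 5×7.5 + 6×12.5 + 9×17.5 + 12×22.5 + 10×27.5 = 825
n = Σf = 46
Mean = 825 / 46 = 17.9348

17.93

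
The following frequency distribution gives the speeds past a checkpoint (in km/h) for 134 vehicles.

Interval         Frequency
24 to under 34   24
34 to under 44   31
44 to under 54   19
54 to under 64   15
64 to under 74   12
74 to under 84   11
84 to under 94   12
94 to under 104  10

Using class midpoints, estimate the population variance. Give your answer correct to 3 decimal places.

Midpoints: 29, 39, 49, 59, 69, 79, 89, 99
n = 134, Σfm = 7476, mean = 55.7910
Σfm² = 484014
Σf(m − x̄)² = Σfm² − (Σfm)²/n = 484014 − 7476²/134 = 66920.1493
Population variance = 66920.1493 / 134 = 499.4041

499.404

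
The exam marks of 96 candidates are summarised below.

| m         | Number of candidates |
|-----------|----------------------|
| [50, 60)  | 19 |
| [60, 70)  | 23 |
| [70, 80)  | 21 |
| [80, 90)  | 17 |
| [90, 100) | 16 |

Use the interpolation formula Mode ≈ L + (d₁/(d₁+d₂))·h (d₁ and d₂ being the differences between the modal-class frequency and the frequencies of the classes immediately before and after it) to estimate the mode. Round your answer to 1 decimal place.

Modal class: [60, 70) (highest frequency 23).
d₁ = 23 − 19 = 4, d₂ = 23 − 21 = 2
Mode ≈ 60 + (4/(4+2)) × 10 = 60 + 6.6667 = 66.6667

66.7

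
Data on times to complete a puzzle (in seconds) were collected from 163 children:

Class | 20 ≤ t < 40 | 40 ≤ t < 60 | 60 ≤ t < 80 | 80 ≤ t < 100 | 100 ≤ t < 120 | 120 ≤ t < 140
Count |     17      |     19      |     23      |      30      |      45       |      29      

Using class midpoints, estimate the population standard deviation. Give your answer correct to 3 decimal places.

Midpoints: 30, 50, 70, 90, 110, 130
n = 163, Σfm = 14490, mean = 88.8957
Σfm² = 1453100
Σf(m − x̄)² = Σfm² − (Σfm)²/n = 1453100 − 14490²/163 = 165001.2270
Population variance = 165001.2270 / 163 = 1012.2775
Standard deviation = √1012.2775 = 31.8163

31.816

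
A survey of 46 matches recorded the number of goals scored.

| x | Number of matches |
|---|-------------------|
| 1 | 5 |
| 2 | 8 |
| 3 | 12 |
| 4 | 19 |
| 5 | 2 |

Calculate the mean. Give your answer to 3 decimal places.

Values: 1, 2, 3, 4, 5
Σfx = 5×1 + 8×2 + 12×3 + 19×4 + 2×5 = 143
n = Σf = 46
Mean = 143 / 46 = 3.1087

3.109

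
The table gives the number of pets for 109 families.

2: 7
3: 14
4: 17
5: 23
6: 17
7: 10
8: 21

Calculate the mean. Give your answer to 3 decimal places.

5.312

Values: 2, 3, 4, 5, 6, 7, 8
Σfx = 7×2 + 14×3 + 17×4 + 23×5 + 17×6 + 10×7 + 21×8 = 579
n = Σf = 109
Mean = 579 / 109 = 5.3119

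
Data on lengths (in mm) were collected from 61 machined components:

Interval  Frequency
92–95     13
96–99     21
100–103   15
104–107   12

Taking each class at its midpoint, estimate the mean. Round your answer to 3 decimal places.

99.205

Midpoints: 93.5, 97.5, 101.5, 105.5
Σfm = 13×93.5 + 21×97.5 + 15×101.5 + 12×105.5 = 6051.5
n = Σf = 61
Mean = 6051.5 / 61 = 99.2049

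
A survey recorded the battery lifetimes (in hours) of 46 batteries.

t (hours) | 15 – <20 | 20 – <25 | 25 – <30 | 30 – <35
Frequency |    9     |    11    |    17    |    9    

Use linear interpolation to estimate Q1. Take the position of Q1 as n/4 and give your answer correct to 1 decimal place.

21.1

Cumulative frequencies: 9, 20, 37, 46
n = 46; position = n/4 = 11.5.
This falls in the class 20 – <25: L = 20, F = 9, f = 11, h = 5.
Lower quartile ≈ 20 + ((11.5 − 9) / 11) × 5 = 21.1364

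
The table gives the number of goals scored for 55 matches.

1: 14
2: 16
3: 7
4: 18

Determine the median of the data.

2

Cumulative frequencies: 14, 30, 37, 55
n = 55, so the median is the value in position (n+1)/2 = 28.
Position 28 falls at value 2.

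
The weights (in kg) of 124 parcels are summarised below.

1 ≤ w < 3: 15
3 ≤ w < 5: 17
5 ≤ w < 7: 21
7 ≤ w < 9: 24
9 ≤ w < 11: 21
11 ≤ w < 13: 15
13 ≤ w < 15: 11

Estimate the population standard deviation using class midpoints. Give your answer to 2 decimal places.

3.60

Midpoints: 2, 4, 6, 8, 10, 12, 14
n = 124, Σfm = 960, mean = 7.7419
Σfm² = 9040
Σf(m − x̄)² = Σfm² − (Σfm)²/n = 9040 − 960²/124 = 1607.7419
Population variance = 1607.7419 / 124 = 12.9657
Standard deviation = √12.9657 = 3.6008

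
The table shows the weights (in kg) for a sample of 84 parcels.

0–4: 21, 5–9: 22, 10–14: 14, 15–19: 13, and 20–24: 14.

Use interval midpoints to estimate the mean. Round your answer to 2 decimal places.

10.63

Midpoints: 2, 7, 12, 17, 22
Σfm = 21×2 + 22×7 + 14×12 + 13×17 + 14×22 = 893
n = Σf = 84
Mean = 893 / 84 = 10.6310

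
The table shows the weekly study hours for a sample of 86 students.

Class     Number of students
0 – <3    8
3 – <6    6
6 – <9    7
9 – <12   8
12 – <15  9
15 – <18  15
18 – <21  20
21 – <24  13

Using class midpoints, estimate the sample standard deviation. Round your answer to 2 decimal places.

Midpoints: 1.5, 4.5, 7.5, 10.5, 13.5, 16.5, 19.5, 22.5
n = 86, Σfm = 1227, mean = 14.2674
Σfm² = 21325.5
Σf(m − x̄)² = Σfm² − (Σfm)²/n = 21325.5 − 1227²/86 = 3819.3488
Sample variance = 3819.3488 / 85 = 44.9335
Standard deviation = √44.9335 = 6.7032

6.70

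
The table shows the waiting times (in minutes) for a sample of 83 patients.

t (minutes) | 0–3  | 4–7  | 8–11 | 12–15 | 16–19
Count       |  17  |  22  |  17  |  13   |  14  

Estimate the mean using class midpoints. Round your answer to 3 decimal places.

8.777

Midpoints: 1.5, 5.5, 9.5, 13.5, 17.5
Σfm = 17×1.5 + 22×5.5 + 17×9.5 + 13×13.5 + 14×17.5 = 728.5
n = Σf = 83
Mean = 728.5 / 83 = 8.7771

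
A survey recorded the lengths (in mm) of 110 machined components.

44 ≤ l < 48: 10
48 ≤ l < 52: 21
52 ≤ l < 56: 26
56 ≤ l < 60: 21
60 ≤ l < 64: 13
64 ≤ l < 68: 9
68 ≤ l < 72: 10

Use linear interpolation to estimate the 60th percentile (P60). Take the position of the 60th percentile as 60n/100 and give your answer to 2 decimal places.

Cumulative frequencies: 10, 31, 57, 78, 91, 100, 110
n = 110; position = 60n/100 = 66.
This falls in the class 56 ≤ l < 60: L = 56, F = 57, f = 21, h = 4.
60th percentile ≈ 56 + ((66 − 57) / 21) × 4 = 57.7143

57.71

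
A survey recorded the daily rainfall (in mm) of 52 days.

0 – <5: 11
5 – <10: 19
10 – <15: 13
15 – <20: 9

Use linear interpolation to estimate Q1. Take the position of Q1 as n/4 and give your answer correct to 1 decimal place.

Cumulative frequencies: 11, 30, 43, 52
n = 52; position = n/4 = 13.
This falls in the class 5 – <10: L = 5, F = 11, f = 19, h = 5.
Lower quartile ≈ 5 + ((13 − 11) / 19) × 5 = 5.5263

5.5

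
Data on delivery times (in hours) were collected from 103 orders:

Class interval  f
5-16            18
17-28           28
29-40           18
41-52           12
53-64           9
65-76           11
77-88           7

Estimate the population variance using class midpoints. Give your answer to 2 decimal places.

Midpoints: 10.5, 22.5, 34.5, 46.5, 58.5, 70.5, 82.5
n = 103, Σfm = 3877.5, mean = 37.6456
Σfm² = 196647.75
Σf(m − x̄)² = Σfm² − (Σfm)²/n = 196647.75 − 3877.5²/103 = 50676.8155
Population variance = 50676.8155 / 103 = 492.0079

492.01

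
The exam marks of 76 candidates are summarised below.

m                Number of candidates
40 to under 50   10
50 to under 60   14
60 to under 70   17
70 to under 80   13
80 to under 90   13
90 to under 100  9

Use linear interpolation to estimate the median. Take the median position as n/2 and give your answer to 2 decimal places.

Cumulative frequencies: 10, 24, 41, 54, 67, 76
n = 76; position = n/2 = 38.
This falls in the class 60 to under 70: L = 60, F = 24, f = 17, h = 10.
Median ≈ 60 + ((38 − 24) / 17) × 10 = 68.2353

68.24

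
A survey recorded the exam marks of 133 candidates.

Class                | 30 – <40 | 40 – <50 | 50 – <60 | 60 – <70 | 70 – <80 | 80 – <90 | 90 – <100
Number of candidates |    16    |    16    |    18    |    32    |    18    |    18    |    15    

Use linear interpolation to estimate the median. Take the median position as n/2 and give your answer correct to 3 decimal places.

Cumulative frequencies: 16, 32, 50, 82, 100, 118, 133
n = 133; position = n/2 = 66.5.
This falls in the class 60 – <70: L = 60, F = 50, f = 32, h = 10.
Median ≈ 60 + ((66.5 − 50) / 32) × 10 = 65.1562

65.156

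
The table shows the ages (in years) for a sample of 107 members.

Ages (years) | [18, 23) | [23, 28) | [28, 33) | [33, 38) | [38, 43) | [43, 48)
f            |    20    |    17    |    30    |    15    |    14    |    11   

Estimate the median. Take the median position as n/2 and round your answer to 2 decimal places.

30.75

Cumulative frequencies: 20, 37, 67, 82, 96, 107
n = 107; position = n/2 = 53.5.
This falls in the class [28, 33): L = 28, F = 37, f = 30, h = 5.
Median ≈ 28 + ((53.5 − 37) / 30) × 5 = 30.7500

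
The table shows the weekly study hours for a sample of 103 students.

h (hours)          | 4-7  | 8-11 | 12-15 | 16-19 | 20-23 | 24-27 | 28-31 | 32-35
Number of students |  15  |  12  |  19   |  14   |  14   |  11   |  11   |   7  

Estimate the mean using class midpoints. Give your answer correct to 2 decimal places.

17.85

Midpoints: 5.5, 9.5, 13.5, 17.5, 21.5, 25.5, 29.5, 33.5
Σfm = 15×5.5 + 12×9.5 + 19×13.5 + 14×17.5 + 14×21.5 + 11×25.5 + 11×29.5 + 7×33.5 = 1838.5
n = Σf = 103
Mean = 1838.5 / 103 = 17.8495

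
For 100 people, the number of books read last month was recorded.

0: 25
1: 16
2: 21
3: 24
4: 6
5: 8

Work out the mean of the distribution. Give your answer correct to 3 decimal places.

1.940

Values: 0, 1, 2, 3, 4, 5
Σfx = 25×0 + 16×1 + 21×2 + 24×3 + 6×4 + 8×5 = 194
n = Σf = 100
Mean = 194 / 100 = 1.9400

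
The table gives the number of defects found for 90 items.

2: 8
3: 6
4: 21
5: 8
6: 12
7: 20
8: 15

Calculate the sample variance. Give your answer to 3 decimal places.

3.665

Values: 2, 3, 4, 5, 6, 7, 8
n = 90, Σfx = 490, mean = 5.4444
Σfx² = 2994
Σf(x − x̄)² = Σfx² − (Σfx)²/n = 2994 − 490²/90 = 326.2222
Sample variance = 326.2222 / 89 = 3.6654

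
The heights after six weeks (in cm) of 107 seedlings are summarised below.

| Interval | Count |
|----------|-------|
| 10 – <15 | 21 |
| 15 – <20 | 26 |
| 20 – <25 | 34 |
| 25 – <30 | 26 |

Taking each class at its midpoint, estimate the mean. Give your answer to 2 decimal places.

20.54

Midpoints: 12.5, 17.5, 22.5, 27.5
Σfm = 21×12.5 + 26×17.5 + 34×22.5 + 26×27.5 = 2197.5
n = Σf = 107
Mean = 2197.5 / 107 = 20.5374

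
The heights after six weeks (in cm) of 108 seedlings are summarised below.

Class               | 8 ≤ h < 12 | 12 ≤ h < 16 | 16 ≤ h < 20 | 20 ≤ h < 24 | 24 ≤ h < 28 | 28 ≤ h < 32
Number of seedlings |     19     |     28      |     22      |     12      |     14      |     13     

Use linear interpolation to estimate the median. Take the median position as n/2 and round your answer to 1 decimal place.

Cumulative frequencies: 19, 47, 69, 81, 95, 108
n = 108; position = n/2 = 54.
This falls in the class 16 ≤ h < 20: L = 16, F = 47, f = 22, h = 4.
Median ≈ 16 + ((54 − 47) / 22) × 4 = 17.2727

17.3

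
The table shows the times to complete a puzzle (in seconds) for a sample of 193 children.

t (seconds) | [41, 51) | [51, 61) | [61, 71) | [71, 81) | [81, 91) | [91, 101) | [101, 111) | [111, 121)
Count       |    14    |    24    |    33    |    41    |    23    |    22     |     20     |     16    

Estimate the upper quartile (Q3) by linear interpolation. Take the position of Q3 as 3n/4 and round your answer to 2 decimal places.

Cumulative frequencies: 14, 38, 71, 112, 135, 157, 177, 193
n = 193; position = 3n/4 = 144.75.
This falls in the class [91, 101): L = 91, F = 135, f = 22, h = 10.
Upper quartile ≈ 91 + ((144.75 − 135) / 22) × 10 = 95.4318

95.43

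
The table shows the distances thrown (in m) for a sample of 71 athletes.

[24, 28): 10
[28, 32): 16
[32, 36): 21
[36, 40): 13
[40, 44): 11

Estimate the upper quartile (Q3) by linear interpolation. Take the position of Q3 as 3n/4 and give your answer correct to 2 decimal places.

Cumulative frequencies: 10, 26, 47, 60, 71
n = 71; position = 3n/4 = 53.25.
This falls in the class [36, 40): L = 36, F = 47, f = 13, h = 4.
Upper quartile ≈ 36 + ((53.25 − 47) / 13) × 4 = 37.9231

37.92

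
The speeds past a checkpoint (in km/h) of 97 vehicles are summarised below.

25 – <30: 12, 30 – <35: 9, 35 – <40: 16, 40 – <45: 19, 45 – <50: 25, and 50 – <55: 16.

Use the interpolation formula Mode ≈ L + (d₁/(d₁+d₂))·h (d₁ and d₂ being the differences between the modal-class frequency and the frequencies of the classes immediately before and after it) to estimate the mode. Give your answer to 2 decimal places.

Modal class: 45 – <50 (highest frequency 25).
d₁ = 25 − 19 = 6, d₂ = 25 − 16 = 9
Mode ≈ 45 + (6/(6+9)) × 5 = 45 + 2.0000 = 47.0000

47.00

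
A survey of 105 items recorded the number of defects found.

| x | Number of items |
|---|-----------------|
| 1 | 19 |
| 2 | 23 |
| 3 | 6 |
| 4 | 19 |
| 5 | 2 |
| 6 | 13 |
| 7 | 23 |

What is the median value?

4

Cumulative frequencies: 19, 42, 48, 67, 69, 82, 105
n = 105, so the median is the value in position (n+1)/2 = 53.
Position 53 falls at value 4.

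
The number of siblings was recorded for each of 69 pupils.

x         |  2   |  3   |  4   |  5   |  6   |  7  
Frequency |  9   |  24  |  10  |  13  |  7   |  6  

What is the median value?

Cumulative frequencies: 9, 33, 43, 56, 63, 69
n = 69, so the median is the value in position (n+1)/2 = 35.
Position 35 falls at value 4.

4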